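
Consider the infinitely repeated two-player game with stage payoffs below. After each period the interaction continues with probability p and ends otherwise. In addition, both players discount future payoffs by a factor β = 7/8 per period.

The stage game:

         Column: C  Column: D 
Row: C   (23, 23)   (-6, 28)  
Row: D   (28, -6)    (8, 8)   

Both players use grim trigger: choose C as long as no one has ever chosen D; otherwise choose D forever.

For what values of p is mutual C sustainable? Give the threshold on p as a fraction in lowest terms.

Expected continuation weight on next period's payoff is β·p = 7/8·p, which plays the role of the discount factor.
Cooperation requires 7/8·p ≥ (28−23)/(28−8) = 1/4, hence p ≥ 2/7.

2/7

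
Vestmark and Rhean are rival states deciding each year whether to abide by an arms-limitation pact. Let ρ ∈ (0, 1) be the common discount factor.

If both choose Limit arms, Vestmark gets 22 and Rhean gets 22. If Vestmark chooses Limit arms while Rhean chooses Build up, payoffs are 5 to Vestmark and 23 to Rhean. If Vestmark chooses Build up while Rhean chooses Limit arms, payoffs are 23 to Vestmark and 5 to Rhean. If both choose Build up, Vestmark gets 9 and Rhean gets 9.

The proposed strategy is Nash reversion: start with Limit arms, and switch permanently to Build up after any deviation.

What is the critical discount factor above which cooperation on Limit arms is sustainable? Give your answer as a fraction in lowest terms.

1/14

Cooperation forever yields 22 each period: 22/(1−ρ).
Deviating yields 23 once, then 9 forever: 23 + 9ρ/(1−ρ).
No profitable deviation requires 22/(1−ρ) ≥ 23 + 9ρ/(1−ρ).
Multiplying by (1−ρ): 22 ≥ 23(1−ρ) + 9ρ = 23 − 14ρ.
So 14ρ ≥ 1, i.e. ρ ≥ 1/14.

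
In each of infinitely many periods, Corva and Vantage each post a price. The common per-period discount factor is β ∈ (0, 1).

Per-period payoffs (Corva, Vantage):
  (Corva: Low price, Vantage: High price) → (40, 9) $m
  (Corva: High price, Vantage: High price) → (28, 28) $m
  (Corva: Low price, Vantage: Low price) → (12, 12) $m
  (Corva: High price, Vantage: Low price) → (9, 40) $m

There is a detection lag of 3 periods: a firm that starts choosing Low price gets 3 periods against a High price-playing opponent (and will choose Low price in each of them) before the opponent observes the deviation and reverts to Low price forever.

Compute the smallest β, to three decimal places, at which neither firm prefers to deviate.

0.754

Deviating for the 3 undetected periods gains 40−28 = 12 per period over cooperation, then loses 28−12 = 16 per period forever once punishment starts.
Gain: 12(1 + β + … + β^2); loss: 16·β^3/(1−β).
No profitable deviation ⇔ 12(1−β^3) ≤ 16·β^3, i.e. β^3 ≥ 12/(12+16) = 3/7.
Hence β ≥ (3/7)^(1/3) ≈ 0.754.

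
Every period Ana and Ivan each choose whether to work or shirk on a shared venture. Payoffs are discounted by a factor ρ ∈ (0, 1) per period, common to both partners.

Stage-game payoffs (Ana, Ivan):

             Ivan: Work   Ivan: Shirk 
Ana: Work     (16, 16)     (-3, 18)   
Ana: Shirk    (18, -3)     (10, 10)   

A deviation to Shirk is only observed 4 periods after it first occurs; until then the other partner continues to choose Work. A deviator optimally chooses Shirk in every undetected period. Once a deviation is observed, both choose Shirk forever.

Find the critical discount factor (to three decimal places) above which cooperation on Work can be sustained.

0.707

The best deviation is to choose Shirk for all 4 undetected periods, earning 18 each, then 10 forever once detected.
Deviation value: 18(1−ρ^4)/(1−ρ) + 10ρ^4/(1−ρ); cooperation value: 16/(1−ρ).
IC: 16 ≥ 18(1−ρ^4) + 10ρ^4 = 18 − 8ρ^4.
So ρ^4 ≥ 2/8 = 1/4, giving ρ ≥ (1/4)^(1/4) ≈ 0.707.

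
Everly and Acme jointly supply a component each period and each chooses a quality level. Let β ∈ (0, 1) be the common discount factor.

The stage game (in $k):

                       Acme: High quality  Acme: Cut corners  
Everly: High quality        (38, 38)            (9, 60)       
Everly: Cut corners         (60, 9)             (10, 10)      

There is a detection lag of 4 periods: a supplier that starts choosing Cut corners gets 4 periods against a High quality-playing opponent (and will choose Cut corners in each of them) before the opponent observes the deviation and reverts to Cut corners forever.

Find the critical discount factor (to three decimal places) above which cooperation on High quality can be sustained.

0.814

Deviating for the 4 undetected periods gains 60−38 = 22 per period over cooperation, then loses 38−10 = 28 per period forever once punishment starts.
Gain: 22(1 + β + … + β^3); loss: 28·β^4/(1−β).
No profitable deviation ⇔ 22(1−β^4) ≤ 28·β^4, i.e. β^4 ≥ 22/(22+28) = 11/25.
Hence β ≥ (11/25)^(1/4) ≈ 0.814.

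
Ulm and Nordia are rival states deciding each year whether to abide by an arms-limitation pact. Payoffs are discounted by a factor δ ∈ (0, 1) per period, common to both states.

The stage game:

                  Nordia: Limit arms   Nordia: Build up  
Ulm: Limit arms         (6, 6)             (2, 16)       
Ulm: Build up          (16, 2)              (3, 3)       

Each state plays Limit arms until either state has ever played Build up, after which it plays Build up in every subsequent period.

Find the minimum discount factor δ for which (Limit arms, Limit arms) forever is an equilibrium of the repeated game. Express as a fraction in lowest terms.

Under grim trigger the critical discount factor is (T−C)/(T−P) with T = 16, C = 6, P = 3.
δ* = (16−6)/(16−3) = 10/13.

10/13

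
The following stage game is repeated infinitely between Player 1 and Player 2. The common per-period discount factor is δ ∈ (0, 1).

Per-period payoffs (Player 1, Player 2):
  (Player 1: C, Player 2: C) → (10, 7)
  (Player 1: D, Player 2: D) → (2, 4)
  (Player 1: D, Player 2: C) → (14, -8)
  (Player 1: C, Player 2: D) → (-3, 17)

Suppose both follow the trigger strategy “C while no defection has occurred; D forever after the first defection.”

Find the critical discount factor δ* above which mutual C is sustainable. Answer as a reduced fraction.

Player 1: cooperation gives 10 each period; deviation gives 14 once then 2 forever.
  10/(1−δ) ≥ 14 + 2δ/(1−δ) ⇒ δ ≥ 4/12 = 1/3.
Player 2: cooperation gives 7 each period; deviation gives 17 once then 4 forever.
  δ ≥ 10/13.
Both must hold, so the binding constraint is Player 2's: δ ≥ 10/13.

10/13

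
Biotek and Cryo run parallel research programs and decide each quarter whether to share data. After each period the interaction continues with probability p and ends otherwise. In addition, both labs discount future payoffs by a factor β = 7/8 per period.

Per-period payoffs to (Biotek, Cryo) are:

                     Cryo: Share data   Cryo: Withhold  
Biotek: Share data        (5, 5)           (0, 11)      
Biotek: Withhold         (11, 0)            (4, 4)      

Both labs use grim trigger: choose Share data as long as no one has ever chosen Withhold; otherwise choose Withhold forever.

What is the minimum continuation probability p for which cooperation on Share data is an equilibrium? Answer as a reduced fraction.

48/49

With continuation probability p and discount β, the effective per-period discount factor is βp.
Grim-trigger IC: βp ≥ (11−5)/(11−4) = 6/7.
So p ≥ (6/7)/(7/8) = 48/49.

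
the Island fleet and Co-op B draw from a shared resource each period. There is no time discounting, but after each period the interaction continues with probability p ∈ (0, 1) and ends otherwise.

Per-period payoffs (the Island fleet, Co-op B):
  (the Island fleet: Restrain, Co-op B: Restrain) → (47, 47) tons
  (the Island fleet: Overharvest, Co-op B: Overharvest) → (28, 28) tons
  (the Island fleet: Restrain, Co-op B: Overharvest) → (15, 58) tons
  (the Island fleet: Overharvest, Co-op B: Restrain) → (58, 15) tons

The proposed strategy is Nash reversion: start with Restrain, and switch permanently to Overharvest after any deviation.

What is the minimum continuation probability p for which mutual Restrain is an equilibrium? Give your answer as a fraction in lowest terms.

11/30

With no time discounting, the continuation probability p plays the role of the discount factor.
Grim-trigger IC: 47/(1−p) ≥ 58 + 28p/(1−p) ⇒ p ≥ (58−47)/(58−28) = 11/30.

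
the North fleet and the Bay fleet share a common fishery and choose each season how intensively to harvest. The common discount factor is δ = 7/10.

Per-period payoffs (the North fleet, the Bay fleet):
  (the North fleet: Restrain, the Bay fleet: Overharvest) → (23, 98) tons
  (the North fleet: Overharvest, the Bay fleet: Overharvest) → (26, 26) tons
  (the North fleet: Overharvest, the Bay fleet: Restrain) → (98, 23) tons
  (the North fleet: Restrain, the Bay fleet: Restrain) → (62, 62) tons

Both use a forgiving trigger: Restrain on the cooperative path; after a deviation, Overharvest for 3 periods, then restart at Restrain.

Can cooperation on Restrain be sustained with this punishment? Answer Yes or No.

A one-shot deviation gives 98 now, then 26 for 3 periods, then back to 62.
Gain from deviating: (98−62) today; loss: (62−26) in each of the next 3 periods.
No-deviation condition: (62−26)(δ+…+δ^3) ≥ 98−62, i.e. δ+…+δ^3 ≥ 1.
At δ = 7/10: δ+…+δ^3 = 1.5330 ≥ 1.0000.
So cooperation is sustainable.

Yes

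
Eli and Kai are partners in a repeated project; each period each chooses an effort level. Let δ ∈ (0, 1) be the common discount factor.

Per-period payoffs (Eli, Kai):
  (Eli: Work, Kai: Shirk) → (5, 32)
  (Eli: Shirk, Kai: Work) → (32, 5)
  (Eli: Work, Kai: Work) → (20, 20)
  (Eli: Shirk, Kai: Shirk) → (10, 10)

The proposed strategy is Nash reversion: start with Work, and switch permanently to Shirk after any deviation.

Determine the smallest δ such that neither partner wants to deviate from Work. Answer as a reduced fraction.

20/(1−δ) ≥ 32 + 10δ/(1−δ)
20 ≥ 32 − 22δ
δ ≥ 12/22 = 6/11.

6/11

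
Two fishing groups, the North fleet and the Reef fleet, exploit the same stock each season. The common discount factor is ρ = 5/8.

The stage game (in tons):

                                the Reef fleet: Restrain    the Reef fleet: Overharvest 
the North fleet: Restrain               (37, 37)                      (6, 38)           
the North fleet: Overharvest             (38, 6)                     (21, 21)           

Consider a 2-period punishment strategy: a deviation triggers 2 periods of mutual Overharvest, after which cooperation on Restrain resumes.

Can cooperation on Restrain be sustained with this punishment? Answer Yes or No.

Comparing payoff streams over the 3 periods until play realigns: cooperate → 37(1+ρ+…+ρ^2); deviate → 38 + 21(ρ+…+ρ^2).
Cooperation is sustained iff (37−21)(ρ+…+ρ^2) ≥ 38−37.
ρ+…+ρ^2 = 5/8·(1−(5/8)^2)/(1−5/8) = 1.0156, and (38−37)/(37−21) = 0.0625.
1.0156 ≥ 0.0625, so cooperation is sustainable.

Yes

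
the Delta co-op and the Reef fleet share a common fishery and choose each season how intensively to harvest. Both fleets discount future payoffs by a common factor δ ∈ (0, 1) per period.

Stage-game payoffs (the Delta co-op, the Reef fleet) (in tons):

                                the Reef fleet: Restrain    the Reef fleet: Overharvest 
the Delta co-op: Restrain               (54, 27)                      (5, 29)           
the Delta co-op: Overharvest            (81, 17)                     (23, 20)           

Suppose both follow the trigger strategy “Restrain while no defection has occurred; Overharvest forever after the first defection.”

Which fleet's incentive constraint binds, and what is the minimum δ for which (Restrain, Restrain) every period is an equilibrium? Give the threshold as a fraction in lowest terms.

the Delta co-op: cooperation gives 54 each period; deviation gives 81 once then 23 forever.
  54/(1−δ) ≥ 81 + 23δ/(1−δ) ⇒ δ ≥ 27/58.
the Reef fleet: cooperation gives 27 each period; deviation gives 29 once then 20 forever.
  δ ≥ 2/9.
Both must hold, so the binding constraint is the Delta co-op's: δ ≥ 27/58.

the Delta co-op; δ ≥ 27/58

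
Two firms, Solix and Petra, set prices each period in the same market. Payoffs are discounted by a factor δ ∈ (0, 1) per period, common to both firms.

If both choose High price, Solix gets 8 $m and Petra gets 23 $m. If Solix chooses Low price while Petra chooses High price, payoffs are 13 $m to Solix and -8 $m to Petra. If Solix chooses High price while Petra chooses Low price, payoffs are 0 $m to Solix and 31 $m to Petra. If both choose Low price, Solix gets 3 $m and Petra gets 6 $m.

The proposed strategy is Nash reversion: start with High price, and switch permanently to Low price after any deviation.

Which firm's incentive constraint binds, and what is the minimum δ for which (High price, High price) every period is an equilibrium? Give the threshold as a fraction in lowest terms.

Solix; δ ≥ 1/2

For Solix: deviation gain 13−8 = 5, per-period punishment loss 8−3 = 5. IC gives δ ≥ 5/10 = 1/2.
For Petra: gain 8, loss 17 per period, so δ ≥ 8/25.
The tighter constraint is Solix's, so cooperation needs δ ≥ 1/2.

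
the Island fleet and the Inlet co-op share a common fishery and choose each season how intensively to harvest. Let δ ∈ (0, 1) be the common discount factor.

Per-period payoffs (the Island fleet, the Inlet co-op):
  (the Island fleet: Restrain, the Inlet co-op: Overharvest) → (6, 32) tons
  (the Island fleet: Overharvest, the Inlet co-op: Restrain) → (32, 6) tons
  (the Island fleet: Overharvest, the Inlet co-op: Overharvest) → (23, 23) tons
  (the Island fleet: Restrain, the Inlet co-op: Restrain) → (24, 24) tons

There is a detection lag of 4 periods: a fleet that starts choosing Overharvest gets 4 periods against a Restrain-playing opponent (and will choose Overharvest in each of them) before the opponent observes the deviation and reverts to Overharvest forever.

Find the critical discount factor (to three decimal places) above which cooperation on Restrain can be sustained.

0.971

The best deviation is to choose Overharvest for all 4 undetected periods, earning 32 each, then 23 forever once detected.
Deviation value: 32(1−δ^4)/(1−δ) + 23δ^4/(1−δ); cooperation value: 24/(1−δ).
IC: 24 ≥ 32(1−δ^4) + 23δ^4 = 32 − 9δ^4.
So δ^4 ≥ 8/9, giving δ ≥ (8/9)^(1/4) ≈ 0.971.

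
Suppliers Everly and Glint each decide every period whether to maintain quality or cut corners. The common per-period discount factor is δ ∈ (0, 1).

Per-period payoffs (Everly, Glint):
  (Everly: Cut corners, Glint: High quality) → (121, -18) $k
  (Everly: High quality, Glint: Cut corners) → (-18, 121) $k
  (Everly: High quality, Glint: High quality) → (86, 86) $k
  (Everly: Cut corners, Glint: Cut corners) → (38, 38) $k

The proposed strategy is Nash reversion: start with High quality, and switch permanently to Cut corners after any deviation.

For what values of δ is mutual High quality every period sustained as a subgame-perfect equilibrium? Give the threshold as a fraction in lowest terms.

Cooperation forever yields 86 each period: 86/(1−δ).
Deviating yields 121 once, then 38 forever: 121 + 38δ/(1−δ).
No profitable deviation requires 86/(1−δ) ≥ 121 + 38δ/(1−δ).
Multiplying by (1−δ): 86 ≥ 121(1−δ) + 38δ = 121 − 83δ.
So 83δ ≥ 35, i.e. δ ≥ 35/83.

35/83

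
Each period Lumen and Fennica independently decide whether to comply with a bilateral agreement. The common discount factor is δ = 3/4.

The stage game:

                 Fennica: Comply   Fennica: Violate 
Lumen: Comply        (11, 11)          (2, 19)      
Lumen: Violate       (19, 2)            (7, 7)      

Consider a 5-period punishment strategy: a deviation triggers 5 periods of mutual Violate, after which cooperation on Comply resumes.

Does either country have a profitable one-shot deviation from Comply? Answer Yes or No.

No

A one-shot deviation gives 19 now, then 7 for 5 periods, then back to 11.
Gain from deviating: (19−11) today; loss: (11−7) in each of the next 5 periods.
No-deviation condition: (11−7)(δ+…+δ^5) ≥ 19−11, i.e. δ+…+δ^5 ≥ 2.
At δ = 3/4: δ+…+δ^5 = 2.2881 ≥ 2.0000.
So cooperation is sustainable.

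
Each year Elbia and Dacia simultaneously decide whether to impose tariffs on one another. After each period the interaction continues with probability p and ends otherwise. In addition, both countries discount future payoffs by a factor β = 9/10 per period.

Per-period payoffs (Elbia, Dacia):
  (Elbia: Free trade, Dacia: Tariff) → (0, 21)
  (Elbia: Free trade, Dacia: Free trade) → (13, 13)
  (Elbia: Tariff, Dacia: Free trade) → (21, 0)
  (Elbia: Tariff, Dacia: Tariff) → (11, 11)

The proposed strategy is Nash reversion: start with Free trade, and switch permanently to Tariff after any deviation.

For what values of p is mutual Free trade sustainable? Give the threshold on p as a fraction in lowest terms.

With continuation probability p and discount β, the effective per-period discount factor is βp.
Grim-trigger IC: βp ≥ (21−13)/(21−11) = 4/5.
So p ≥ (4/5)/(9/10) = 8/9.

8/9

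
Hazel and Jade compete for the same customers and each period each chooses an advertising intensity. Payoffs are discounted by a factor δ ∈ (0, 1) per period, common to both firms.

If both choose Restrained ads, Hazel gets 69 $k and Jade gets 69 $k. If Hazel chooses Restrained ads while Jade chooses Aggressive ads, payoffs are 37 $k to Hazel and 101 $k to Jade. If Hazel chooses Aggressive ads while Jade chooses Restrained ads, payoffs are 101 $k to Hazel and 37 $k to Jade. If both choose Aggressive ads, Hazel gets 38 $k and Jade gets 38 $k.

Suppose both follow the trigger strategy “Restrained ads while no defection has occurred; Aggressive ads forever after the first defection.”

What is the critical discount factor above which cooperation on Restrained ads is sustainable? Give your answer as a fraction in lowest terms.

69/(1−δ) ≥ 101 + 38δ/(1−δ)
69 ≥ 101 − 63δ
δ ≥ 32/63.

32/63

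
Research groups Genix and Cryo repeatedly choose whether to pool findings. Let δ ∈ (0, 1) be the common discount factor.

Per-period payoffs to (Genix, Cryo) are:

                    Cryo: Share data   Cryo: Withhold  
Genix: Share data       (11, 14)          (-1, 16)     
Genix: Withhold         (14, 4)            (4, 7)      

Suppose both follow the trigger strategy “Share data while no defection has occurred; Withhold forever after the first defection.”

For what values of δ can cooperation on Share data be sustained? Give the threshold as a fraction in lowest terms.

3/10

For Genix: deviation gain 14−11 = 3, per-period punishment loss 11−4 = 7. IC gives δ ≥ 3/10.
For Cryo: gain 2, loss 7 per period, so δ ≥ 2/9.
The tighter constraint is Genix's, so cooperation needs δ ≥ 3/10.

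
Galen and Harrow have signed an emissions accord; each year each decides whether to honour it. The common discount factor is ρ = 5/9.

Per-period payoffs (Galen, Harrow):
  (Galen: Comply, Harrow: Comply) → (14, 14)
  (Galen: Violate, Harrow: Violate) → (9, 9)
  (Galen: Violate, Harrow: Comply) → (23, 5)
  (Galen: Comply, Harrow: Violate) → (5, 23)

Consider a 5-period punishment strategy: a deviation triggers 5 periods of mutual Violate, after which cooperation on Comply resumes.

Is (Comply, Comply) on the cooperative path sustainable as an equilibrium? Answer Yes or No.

No

A one-shot deviation gives 23 now, then 9 for 5 periods, then back to 14.
Gain from deviating: (23−14) today; loss: (14−9) in each of the next 5 periods.
No-deviation condition: (14−9)(ρ+…+ρ^5) ≥ 23−14, i.e. ρ+…+ρ^5 ≥ 9/5.
At ρ = 5/9: ρ+…+ρ^5 = 1.1838 < 1.8000.
So cooperation is not sustainable.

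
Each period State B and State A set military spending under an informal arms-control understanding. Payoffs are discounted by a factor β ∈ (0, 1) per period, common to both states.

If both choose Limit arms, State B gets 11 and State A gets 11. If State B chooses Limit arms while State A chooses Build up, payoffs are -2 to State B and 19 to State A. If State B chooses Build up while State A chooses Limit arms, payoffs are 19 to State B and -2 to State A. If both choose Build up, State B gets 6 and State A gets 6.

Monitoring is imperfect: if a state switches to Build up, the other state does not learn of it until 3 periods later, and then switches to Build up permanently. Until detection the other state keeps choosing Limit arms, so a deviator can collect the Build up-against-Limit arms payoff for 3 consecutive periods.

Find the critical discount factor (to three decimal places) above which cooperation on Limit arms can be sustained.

Deviating for the 3 undetected periods gains 19−11 = 8 per period over cooperation, then loses 11−6 = 5 per period forever once punishment starts.
Gain: 8(1 + β + … + β^2); loss: 5·β^3/(1−β).
No profitable deviation ⇔ 8(1−β^3) ≤ 5·β^3, i.e. β^3 ≥ 8/(8+5) = 8/13.
Hence β ≥ (8/13)^(1/3) ≈ 0.851.

0.851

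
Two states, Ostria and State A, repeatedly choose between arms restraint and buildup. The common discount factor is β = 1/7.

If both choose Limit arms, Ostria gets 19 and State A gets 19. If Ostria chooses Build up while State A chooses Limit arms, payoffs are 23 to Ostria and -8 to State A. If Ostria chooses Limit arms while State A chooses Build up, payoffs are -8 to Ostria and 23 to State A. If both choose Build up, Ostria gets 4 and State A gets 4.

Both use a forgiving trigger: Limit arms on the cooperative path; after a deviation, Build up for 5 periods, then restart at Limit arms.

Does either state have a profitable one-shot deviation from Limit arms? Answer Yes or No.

IC: β+…+β^5 ≥ (23−19)/(19−4) = 4/15.
At β = 1/7: partial sum = 0.1667 < 0.2667. Cooperation not sustainable.

Yes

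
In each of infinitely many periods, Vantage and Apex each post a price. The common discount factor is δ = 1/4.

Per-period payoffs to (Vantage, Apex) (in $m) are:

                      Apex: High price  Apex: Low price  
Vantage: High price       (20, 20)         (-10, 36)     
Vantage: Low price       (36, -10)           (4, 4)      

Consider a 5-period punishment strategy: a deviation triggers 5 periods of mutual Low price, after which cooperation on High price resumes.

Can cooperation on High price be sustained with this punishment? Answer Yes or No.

Comparing payoff streams over the 6 periods until play realigns: cooperate → 20(1+δ+…+δ^5); deviate → 36 + 4(δ+…+δ^5).
Cooperation is sustained iff (20−4)(δ+…+δ^5) ≥ 36−20.
δ+…+δ^5 = 1/4·(1−(1/4)^5)/(1−1/4) = 0.3330, and (36−20)/(20−4) = 1.0000.
0.3330 < 1.0000, so cooperation is not sustainable.

No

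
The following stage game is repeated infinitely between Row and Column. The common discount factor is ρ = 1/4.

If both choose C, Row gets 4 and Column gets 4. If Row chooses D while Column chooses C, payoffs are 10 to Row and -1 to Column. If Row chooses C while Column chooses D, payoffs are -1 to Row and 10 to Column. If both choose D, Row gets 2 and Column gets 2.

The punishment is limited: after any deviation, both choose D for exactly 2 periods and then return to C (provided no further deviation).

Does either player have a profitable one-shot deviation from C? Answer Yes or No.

Yes

A one-shot deviation gives 10 now, then 2 for 2 periods, then back to 4.
Gain from deviating: (10−4) today; loss: (4−2) in each of the next 2 periods.
No-deviation condition: (4−2)(ρ+…+ρ^2) ≥ 10−4, i.e. ρ+…+ρ^2 ≥ 3.
At ρ = 1/4: ρ+…+ρ^2 = 0.3125 < 3.0000.
So cooperation is not sustainable.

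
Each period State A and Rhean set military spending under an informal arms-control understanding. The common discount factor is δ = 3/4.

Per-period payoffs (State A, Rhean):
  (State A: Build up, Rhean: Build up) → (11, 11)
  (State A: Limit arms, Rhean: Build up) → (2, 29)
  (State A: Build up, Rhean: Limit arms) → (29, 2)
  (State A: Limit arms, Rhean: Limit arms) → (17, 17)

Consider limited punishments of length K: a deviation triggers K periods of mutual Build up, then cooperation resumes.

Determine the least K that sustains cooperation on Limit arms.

No profitable deviation requires (17−11)(δ+…+δ^K) ≥ 29−17, i.e. δ+…+δ^K ≥ 2 ≈ 2.0000.
With δ = 3/4, the partial sums are K=1: 0.7500, K=2: 1.3125, K=3: 1.7344, K=4: 2.0508.
K = 4 is the first length at which the sum reaches 2.0000.

4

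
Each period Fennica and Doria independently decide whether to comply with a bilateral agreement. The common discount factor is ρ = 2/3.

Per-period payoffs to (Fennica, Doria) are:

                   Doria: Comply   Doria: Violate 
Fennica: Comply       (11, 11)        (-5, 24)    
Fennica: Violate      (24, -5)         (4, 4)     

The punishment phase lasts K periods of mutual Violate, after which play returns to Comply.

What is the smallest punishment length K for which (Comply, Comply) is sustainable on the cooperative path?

Need Σ_{k=1}^{K} ρ^k ≥ (24−11)/(11−4) = 1.8571 at ρ = 2/3.
At K = 6 the sum is 1.8244 < 1.8571; at K = 7 it is 1.8829 ≥ 1.8571.
So the minimum punishment length is K = 7.

7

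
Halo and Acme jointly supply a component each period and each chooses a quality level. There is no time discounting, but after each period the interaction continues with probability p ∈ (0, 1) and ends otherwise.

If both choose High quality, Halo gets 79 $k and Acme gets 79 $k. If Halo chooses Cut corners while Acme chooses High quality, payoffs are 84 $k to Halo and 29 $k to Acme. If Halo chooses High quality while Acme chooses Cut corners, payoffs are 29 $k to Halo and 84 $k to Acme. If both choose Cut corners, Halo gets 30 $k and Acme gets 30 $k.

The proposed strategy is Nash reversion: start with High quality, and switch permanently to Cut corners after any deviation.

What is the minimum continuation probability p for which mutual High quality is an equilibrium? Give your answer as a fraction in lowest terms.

With no time discounting, the continuation probability p plays the role of the discount factor.
Grim-trigger IC: 79/(1−p) ≥ 84 + 30p/(1−p) ⇒ p ≥ (84−79)/(84−30) = 5/54.

5/54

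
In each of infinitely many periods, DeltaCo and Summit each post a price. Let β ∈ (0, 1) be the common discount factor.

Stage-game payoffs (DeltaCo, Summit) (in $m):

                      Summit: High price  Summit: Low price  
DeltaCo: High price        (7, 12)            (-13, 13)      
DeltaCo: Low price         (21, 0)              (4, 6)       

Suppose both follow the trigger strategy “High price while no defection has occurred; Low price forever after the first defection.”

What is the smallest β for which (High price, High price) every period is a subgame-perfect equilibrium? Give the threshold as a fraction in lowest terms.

14/17

DeltaCo: cooperation gives 7 each period; deviation gives 21 once then 4 forever.
  7/(1−β) ≥ 21 + 4β/(1−β) ⇒ β ≥ 14/17.
Summit: cooperation gives 12 each period; deviation gives 13 once then 6 forever.
  β ≥ 1/7.
Both must hold, so the binding constraint is DeltaCo's: β ≥ 14/17.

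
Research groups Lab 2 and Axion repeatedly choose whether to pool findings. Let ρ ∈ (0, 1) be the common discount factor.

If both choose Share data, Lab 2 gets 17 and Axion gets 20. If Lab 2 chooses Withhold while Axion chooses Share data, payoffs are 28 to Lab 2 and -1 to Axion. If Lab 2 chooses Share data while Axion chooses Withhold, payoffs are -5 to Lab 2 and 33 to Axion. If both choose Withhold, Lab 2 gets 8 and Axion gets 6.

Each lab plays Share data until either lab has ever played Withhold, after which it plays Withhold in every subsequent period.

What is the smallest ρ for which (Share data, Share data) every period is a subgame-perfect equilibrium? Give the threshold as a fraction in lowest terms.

For Lab 2: deviation gain 28−17 = 11, per-period punishment loss 17−8 = 9. IC gives ρ ≥ 11/20.
For Axion: gain 13, loss 14 per period, so ρ ≥ 13/27.
The tighter constraint is Lab 2's, so cooperation needs ρ ≥ 11/20.

11/20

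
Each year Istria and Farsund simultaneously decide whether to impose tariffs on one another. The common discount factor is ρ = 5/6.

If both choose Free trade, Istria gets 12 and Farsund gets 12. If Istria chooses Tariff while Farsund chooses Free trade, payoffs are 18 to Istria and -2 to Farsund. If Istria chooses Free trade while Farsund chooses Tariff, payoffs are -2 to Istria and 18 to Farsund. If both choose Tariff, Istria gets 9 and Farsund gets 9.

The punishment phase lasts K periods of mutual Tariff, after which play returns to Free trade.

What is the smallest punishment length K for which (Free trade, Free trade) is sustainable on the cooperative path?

IC: ρ(1−ρ^K)/(1−ρ) ≥ (18−12)/(12−9) = 2.
With ρ = 5/6: need 1 − ρ^K ≥ 2·(1−5/6)/(5/6), i.e. ρ^K ≤ 0.6000.
Since (5/6)^2 = 0.6944 and (5/6)^3 = 0.5787, the smallest such K is 3.

3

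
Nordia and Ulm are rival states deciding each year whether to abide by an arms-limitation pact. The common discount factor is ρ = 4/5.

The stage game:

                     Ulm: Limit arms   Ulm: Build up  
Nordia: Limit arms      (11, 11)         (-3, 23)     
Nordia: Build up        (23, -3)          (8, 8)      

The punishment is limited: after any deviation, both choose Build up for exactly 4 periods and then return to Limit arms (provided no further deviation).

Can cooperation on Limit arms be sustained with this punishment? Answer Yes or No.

A one-shot deviation gives 23 now, then 8 for 4 periods, then back to 11.
Gain from deviating: (23−11) today; loss: (11−8) in each of the next 4 periods.
No-deviation condition: (11−8)(ρ+…+ρ^4) ≥ 23−11, i.e. ρ+…+ρ^4 ≥ 4.
At ρ = 4/5: ρ+…+ρ^4 = 2.3616 < 4.0000.
So cooperation is not sustainable.

No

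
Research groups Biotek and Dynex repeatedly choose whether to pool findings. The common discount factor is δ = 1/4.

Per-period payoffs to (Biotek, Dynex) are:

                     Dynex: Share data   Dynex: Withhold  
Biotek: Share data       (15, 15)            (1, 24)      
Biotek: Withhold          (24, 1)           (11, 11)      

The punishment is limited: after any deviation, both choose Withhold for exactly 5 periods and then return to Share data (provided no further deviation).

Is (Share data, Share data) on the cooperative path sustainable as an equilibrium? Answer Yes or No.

No

A one-shot deviation gives 24 now, then 11 for 5 periods, then back to 15.
Gain from deviating: (24−15) today; loss: (15−11) in each of the next 5 periods.
No-deviation condition: (15−11)(δ+…+δ^5) ≥ 24−15, i.e. δ+…+δ^5 ≥ 9/4.
At δ = 1/4: δ+…+δ^5 = 0.3330 < 2.2500.
So cooperation is not sustainable.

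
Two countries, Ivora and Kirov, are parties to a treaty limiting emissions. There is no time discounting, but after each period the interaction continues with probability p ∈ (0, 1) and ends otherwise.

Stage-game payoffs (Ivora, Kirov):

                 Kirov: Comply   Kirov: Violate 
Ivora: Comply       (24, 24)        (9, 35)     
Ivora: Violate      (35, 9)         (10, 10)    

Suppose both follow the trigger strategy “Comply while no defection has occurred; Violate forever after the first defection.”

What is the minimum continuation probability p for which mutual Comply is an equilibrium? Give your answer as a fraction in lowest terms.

Expected cooperation value is 24 + p·24 + p²·24 + … = 24/(1−p); deviation gives 35 + p·10/(1−p).
24 ≥ 35(1−p) + 10p ⇒ 25p ≥ 11 ⇒ p ≥ 11/25.

11/25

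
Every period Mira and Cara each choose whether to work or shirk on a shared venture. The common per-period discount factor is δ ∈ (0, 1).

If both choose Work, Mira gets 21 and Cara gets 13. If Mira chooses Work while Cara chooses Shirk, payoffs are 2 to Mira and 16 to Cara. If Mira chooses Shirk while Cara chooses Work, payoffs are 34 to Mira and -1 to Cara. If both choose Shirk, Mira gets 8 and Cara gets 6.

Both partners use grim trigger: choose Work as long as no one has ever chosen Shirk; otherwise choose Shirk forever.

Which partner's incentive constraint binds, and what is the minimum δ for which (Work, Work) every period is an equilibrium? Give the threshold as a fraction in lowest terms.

Mira; δ ≥ 1/2

Mira's threshold: (34−21)/(34−8) = 1/2.
Cara's threshold: (16−13)/(16−6) = 3/10.
1/2 > 3/10, so Mira binds and δ* = 1/2.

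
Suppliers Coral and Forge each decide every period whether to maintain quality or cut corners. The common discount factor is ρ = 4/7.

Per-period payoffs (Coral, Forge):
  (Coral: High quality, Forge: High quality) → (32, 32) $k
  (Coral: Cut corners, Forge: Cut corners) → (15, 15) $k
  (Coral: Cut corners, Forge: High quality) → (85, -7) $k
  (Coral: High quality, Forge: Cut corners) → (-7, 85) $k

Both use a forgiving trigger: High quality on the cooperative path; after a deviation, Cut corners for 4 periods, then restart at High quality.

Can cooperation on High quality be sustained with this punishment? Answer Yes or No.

No

A one-shot deviation gives 85 now, then 15 for 4 periods, then back to 32.
Gain from deviating: (85−32) today; loss: (32−15) in each of the next 4 periods.
No-deviation condition: (32−15)(ρ+…+ρ^4) ≥ 85−32, i.e. ρ+…+ρ^4 ≥ 53/17.
At ρ = 4/7: ρ+…+ρ^4 = 1.1912 < 3.1176.
So cooperation is not sustainable.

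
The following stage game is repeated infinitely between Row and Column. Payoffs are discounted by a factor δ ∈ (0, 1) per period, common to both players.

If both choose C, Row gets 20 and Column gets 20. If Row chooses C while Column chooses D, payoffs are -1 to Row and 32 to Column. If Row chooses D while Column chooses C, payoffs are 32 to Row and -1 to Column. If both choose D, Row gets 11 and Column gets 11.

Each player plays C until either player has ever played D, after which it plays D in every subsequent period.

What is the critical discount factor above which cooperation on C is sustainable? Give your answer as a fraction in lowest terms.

Under grim trigger the critical discount factor is (T−C)/(T−P) with T = 32, C = 20, P = 11.
δ* = (32−20)/(32−11) = 12/21 = 4/7.

4/7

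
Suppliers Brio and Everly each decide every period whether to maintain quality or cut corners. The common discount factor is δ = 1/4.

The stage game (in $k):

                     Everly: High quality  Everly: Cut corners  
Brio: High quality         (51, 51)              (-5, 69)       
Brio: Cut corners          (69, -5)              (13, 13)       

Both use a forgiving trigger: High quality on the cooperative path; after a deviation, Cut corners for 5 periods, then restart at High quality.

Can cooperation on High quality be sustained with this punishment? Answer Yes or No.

No

A one-shot deviation gives 69 now, then 13 for 5 periods, then back to 51.
Gain from deviating: (69−51) today; loss: (51−13) in each of the next 5 periods.
No-deviation condition: (51−13)(δ+…+δ^5) ≥ 69−51, i.e. δ+…+δ^5 ≥ 9/19.
At δ = 1/4: δ+…+δ^5 = 0.3330 < 0.4737.
So cooperation is not sustainable.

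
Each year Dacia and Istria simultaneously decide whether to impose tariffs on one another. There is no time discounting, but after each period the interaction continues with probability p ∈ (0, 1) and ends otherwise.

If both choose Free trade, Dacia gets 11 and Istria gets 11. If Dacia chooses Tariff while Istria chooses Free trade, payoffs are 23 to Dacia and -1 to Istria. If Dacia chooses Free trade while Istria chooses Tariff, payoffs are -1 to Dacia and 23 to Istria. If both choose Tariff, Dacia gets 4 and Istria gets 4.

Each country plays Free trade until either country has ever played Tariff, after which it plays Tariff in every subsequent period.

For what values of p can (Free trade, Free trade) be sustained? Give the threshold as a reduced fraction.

12/19

Expected cooperation value is 11 + p·11 + p²·11 + … = 11/(1−p); deviation gives 23 + p·4/(1−p).
11 ≥ 23(1−p) + 4p ⇒ 19p ≥ 12 ⇒ p ≥ 12/19.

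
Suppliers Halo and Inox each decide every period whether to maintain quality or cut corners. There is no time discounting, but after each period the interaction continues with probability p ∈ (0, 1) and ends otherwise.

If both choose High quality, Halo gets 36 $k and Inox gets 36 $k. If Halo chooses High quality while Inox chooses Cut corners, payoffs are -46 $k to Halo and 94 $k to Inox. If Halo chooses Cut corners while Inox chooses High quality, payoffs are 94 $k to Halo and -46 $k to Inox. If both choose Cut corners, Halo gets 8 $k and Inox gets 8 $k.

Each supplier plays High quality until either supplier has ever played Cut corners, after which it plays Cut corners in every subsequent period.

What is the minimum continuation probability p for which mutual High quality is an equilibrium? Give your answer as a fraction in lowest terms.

With no time discounting, the continuation probability p plays the role of the discount factor.
Grim-trigger IC: 36/(1−p) ≥ 94 + 8p/(1−p) ⇒ p ≥ (94−36)/(94−8) = 29/43.

29/43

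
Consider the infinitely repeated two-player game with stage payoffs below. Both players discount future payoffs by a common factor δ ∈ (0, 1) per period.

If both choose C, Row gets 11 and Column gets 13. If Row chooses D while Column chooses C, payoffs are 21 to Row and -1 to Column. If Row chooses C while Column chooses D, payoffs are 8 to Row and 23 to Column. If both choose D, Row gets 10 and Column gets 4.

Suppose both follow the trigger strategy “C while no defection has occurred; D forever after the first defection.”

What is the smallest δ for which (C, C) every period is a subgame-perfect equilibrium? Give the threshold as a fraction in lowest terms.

10/11

For Row: deviation gain 21−11 = 10, per-period punishment loss 11−10 = 1. IC gives δ ≥ 10/11.
For Column: gain 10, loss 9 per period, so δ ≥ 10/19.
The tighter constraint is Row's, so cooperation needs δ ≥ 10/11.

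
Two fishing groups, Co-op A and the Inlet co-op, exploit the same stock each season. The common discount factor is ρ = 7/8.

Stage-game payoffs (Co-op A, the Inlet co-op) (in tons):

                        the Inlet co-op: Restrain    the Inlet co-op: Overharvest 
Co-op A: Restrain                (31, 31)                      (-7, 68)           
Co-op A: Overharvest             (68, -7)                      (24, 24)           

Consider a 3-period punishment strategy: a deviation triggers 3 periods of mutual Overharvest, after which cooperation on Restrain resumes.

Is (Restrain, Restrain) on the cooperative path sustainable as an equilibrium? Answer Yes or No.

No

A one-shot deviation gives 68 now, then 24 for 3 periods, then back to 31.
Gain from deviating: (68−31) today; loss: (31−24) in each of the next 3 periods.
No-deviation condition: (31−24)(ρ+…+ρ^3) ≥ 68−31, i.e. ρ+…+ρ^3 ≥ 37/7.
At ρ = 7/8: ρ+…+ρ^3 = 2.3105 < 5.2857.
So cooperation is not sustainable.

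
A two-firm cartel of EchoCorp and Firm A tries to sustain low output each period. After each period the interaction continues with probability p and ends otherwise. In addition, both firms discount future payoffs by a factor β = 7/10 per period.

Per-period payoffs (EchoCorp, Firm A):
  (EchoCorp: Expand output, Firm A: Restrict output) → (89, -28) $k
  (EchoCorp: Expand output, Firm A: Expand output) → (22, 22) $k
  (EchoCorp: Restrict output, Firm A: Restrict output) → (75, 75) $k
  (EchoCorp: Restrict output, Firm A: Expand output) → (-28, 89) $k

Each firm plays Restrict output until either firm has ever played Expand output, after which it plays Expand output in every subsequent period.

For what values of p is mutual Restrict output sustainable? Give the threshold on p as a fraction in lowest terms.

Expected continuation weight on next period's payoff is β·p = 7/10·p, which plays the role of the discount factor.
Cooperation requires 7/10·p ≥ (89−75)/(89−22) = 14/67, hence p ≥ 20/67.

20/67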